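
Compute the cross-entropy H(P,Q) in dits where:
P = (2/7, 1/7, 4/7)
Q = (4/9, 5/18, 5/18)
0.4980 dits

Cross-entropy: H(P,Q) = -Σ p(x) log q(x)

Alternatively: H(P,Q) = H(P) + D_KL(P||Q)
H(P) = 0.4151 dits
D_KL(P||Q) = 0.0829 dits

H(P,Q) = 0.4151 + 0.0829 = 0.4980 dits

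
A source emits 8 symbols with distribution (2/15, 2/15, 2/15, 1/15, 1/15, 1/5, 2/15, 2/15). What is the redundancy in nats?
0.0532 nats

Redundancy measures how far a source is from maximum entropy:
R = H_max - H(X)

Maximum entropy for 8 symbols: H_max = log_e(8) = 2.0794 nats
Actual entropy: H(X) = 2.0262 nats
Redundancy: R = 2.0794 - 2.0262 = 0.0532 nats

This redundancy represents potential for compression: the source could be compressed by 0.0532 nats per symbol.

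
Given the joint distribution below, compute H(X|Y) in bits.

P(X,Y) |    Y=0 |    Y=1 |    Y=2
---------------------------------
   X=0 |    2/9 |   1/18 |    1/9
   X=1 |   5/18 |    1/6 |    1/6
0.9455 bits

Using the chain rule: H(X|Y) = H(X,Y) - H(Y)

First, compute H(X,Y) = 2.4411 bits

Marginal P(Y) = (1/2, 2/9, 5/18)
H(Y) = 1.4955 bits

H(X|Y) = H(X,Y) - H(Y) = 2.4411 - 1.4955 = 0.9455 bits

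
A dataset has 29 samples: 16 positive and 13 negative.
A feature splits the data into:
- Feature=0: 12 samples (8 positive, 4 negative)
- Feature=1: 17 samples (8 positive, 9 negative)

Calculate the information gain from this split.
0.0275 bits

Information Gain = H(Y) - H(Y|Feature)

Before split:
P(positive) = 16/29 = 0.5517
H(Y) = 0.9923 bits

After split:
Feature=0: H = 0.9183 bits (weight = 12/29)
Feature=1: H = 0.9975 bits (weight = 17/29)
H(Y|Feature) = (12/29)×0.9183 + (17/29)×0.9975 = 0.9647 bits

Information Gain = 0.9923 - 0.9647 = 0.0275 bits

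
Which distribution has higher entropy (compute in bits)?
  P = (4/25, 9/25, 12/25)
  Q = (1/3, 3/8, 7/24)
Q

Computing entropies in bits:
H(P) = 1.4619
H(Q) = 1.5774

Distribution Q has higher entropy.

Intuition: The distribution closer to uniform (more spread out) has higher entropy.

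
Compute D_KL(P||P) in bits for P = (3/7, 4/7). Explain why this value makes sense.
0.0000 bits

KL divergence satisfies the Gibbs inequality: D_KL(P||Q) ≥ 0 for all distributions P, Q.

D_KL(P||Q) = Σ p(x) log(p(x)/q(x))
Each term is p(x) × log_2(p(x)/p(x)) = p(x) × log_2(1) = 0, so the sum is 0.
D_KL(P||Q) = 0.0000 bits

When P = Q, the KL divergence is exactly 0, as there is no 'divergence' between identical distributions.

This non-negativity is a fundamental property: relative entropy cannot be negative because it measures how different Q is from P.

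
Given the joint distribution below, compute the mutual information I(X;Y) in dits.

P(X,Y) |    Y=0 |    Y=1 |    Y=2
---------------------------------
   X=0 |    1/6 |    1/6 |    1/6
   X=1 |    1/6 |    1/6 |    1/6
0.0000 dits

Mutual information: I(X;Y) = H(X) + H(Y) - H(X,Y)

Marginals:
P(X) = (1/2, 1/2), H(X) = 0.3010 dits
P(Y) = (1/3, 1/3, 1/3), H(Y) = 0.4771 dits

Joint entropy: H(X,Y) = 0.7782 dits

I(X;Y) = 0.3010 + 0.4771 - 0.7782 = 0.0000 dits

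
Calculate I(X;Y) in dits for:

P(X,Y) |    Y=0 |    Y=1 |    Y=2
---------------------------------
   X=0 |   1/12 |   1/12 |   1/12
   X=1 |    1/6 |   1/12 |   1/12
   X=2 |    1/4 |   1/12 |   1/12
0.0098 dits

Mutual information: I(X;Y) = H(X) + H(Y) - H(X,Y)

Marginals:
P(X) = (1/4, 1/3, 5/12), H(X) = 0.4680 dits
P(Y) = (1/2, 1/4, 1/4), H(Y) = 0.4515 dits

Joint entropy: H(X,Y) = 0.9097 dits

I(X;Y) = 0.4680 + 0.4515 - 0.9097 = 0.0098 dits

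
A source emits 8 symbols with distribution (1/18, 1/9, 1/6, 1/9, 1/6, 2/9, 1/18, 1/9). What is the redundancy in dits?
0.0410 dits

Redundancy measures how far a source is from maximum entropy:
R = H_max - H(X)

Maximum entropy for 8 symbols: H_max = log_10(8) = 0.9031 dits
Actual entropy: H(X) = 0.8621 dits
Redundancy: R = 0.9031 - 0.8621 = 0.0410 dits

This redundancy represents potential for compression: the source could be compressed by 0.0410 dits per symbol.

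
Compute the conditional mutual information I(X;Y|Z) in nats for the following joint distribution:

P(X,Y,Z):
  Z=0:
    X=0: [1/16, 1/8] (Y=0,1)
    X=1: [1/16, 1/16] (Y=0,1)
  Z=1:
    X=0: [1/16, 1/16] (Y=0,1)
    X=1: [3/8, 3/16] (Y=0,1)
0.0103 nats

Conditional mutual information: I(X;Y|Z) = H(X|Z) + H(Y|Z) - H(X,Y|Z)

H(Z) = 0.6211
H(X,Z) = 1.1574 → H(X|Z) = 0.5363
H(Y,Z) = 1.2820 → H(Y|Z) = 0.6610
H(X,Y,Z) = 1.8080 → H(X,Y|Z) = 1.1870

I(X;Y|Z) = 0.5363 + 0.6610 - 1.1870 = 0.0103 nats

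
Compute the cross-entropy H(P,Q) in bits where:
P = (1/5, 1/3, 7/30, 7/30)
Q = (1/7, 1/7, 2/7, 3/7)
2.2042 bits

Cross-entropy: H(P,Q) = -Σ p(x) log q(x)

Alternatively: H(P,Q) = H(P) + D_KL(P||Q)
H(P) = 1.9725 bits
D_KL(P||Q) = 0.2317 bits

H(P,Q) = 1.9725 + 0.2317 = 2.2042 bits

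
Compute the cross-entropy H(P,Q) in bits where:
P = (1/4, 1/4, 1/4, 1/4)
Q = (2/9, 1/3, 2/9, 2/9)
2.0237 bits

Cross-entropy: H(P,Q) = -Σ p(x) log q(x)

Alternatively: H(P,Q) = H(P) + D_KL(P||Q)
H(P) = 2.0000 bits
D_KL(P||Q) = 0.0237 bits

H(P,Q) = 2.0000 + 0.0237 = 2.0237 bits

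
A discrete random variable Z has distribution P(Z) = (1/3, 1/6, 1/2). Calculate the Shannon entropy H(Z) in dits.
0.4392 dits

Shannon entropy is H(X) = -Σ p(x) log p(x).

For P = (1/3, 1/6, 1/2):
H = -1/3 × log_10(1/3) -1/6 × log_10(1/6) -1/2 × log_10(1/2)
H = 0.4392 dits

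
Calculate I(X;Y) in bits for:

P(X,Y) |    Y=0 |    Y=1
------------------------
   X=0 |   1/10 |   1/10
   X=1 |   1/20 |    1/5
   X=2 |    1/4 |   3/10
0.0438 bits

Mutual information: I(X;Y) = H(X) + H(Y) - H(X,Y)

Marginals:
P(X) = (1/5, 1/4, 11/20), H(X) = 1.4388 bits
P(Y) = (2/5, 3/5), H(Y) = 0.9710 bits

Joint entropy: H(X,Y) = 2.3660 bits

I(X;Y) = 1.4388 + 0.9710 - 2.3660 = 0.0438 bits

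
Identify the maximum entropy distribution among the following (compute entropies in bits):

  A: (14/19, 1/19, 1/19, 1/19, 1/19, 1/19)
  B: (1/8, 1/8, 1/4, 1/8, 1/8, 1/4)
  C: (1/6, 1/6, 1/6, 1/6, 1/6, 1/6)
C

For a discrete distribution over n outcomes, entropy is maximized by the uniform distribution.

Computing entropies:
H(A) = 1.4425 bits
H(B) = 2.5000 bits
H(C) = 2.5850 bits

The uniform distribution (where all probabilities equal 1/6) achieves the maximum entropy of log_2(6) = 2.5850 bits.

Distribution C has the highest entropy.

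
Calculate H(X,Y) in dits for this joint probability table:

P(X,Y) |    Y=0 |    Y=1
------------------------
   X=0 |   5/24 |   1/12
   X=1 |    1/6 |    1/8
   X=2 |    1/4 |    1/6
0.7546 dits

Joint entropy is H(X,Y) = -Σ_{x,y} p(x,y) log p(x,y).

Summing over all non-zero entries:
H(X,Y) = -[5/24·log_10(5/24) + 1/12·log_10(1/12) + 1/6·log_10(1/6) + 1/8·log_10(1/8) + 1/4·log_10(1/4) + 1/6·log_10(1/6)]
H(X,Y) = 0.7546 dits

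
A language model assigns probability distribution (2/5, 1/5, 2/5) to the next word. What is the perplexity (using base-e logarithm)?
2.8717

Perplexity is e^H (or exp(H) for natural log).

First, H = -Σ p log p = 1.0549 nats
Perplexity = e^1.0549 = 2.8717

Interpretation: The model's uncertainty is equivalent to choosing uniformly among 2.9 options.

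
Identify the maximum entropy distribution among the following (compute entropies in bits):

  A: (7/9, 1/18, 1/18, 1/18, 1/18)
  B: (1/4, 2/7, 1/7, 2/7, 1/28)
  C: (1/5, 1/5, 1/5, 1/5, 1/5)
C

For a discrete distribution over n outcomes, entropy is maximized by the uniform distribution.

Computing entropies:
H(A) = 1.2086 bits
H(B) = 2.1055 bits
H(C) = 2.3219 bits

The uniform distribution (where all probabilities equal 1/5) achieves the maximum entropy of log_2(5) = 2.3219 bits.

Distribution C has the highest entropy.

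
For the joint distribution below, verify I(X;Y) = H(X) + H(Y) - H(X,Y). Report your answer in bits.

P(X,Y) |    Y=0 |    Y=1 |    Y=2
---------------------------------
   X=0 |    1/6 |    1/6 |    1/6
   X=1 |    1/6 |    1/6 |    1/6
I(X;Y) = 0.0000 bits

Mutual information has multiple equivalent forms:
- I(X;Y) = H(X) - H(X|Y)
- I(X;Y) = H(Y) - H(Y|X)
- I(X;Y) = H(X) + H(Y) - H(X,Y)

Computing all quantities:
H(X) = 1.0000, H(Y) = 1.5850, H(X,Y) = 2.5850
H(X|Y) = 1.0000, H(Y|X) = 1.5850

Verification:
H(X) - H(X|Y) = 1.0000 - 1.0000 = 0.0000
H(Y) - H(Y|X) = 1.5850 - 1.5850 = 0.0000
H(X) + H(Y) - H(X,Y) = 1.0000 + 1.5850 - 2.5850 = 0.0000

All forms give I(X;Y) = 0.0000 bits. ✓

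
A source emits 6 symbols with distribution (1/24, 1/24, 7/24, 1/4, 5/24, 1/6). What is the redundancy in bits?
0.2821 bits

Redundancy measures how far a source is from maximum entropy:
R = H_max - H(X)

Maximum entropy for 6 symbols: H_max = log_2(6) = 2.5850 bits
Actual entropy: H(X) = 2.3028 bits
Redundancy: R = 2.5850 - 2.3028 = 0.2821 bits

This redundancy represents potential for compression: the source could be compressed by 0.2821 bits per symbol.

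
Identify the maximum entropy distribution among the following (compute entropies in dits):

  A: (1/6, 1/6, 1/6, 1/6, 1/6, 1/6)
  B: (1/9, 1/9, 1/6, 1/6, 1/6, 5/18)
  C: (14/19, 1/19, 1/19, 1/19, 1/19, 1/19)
A

For a discrete distribution over n outcomes, entropy is maximized by the uniform distribution.

Computing entropies:
H(A) = 0.7782 dits
H(B) = 0.7557 dits
H(C) = 0.4342 dits

The uniform distribution (where all probabilities equal 1/6) achieves the maximum entropy of log_10(6) = 0.7782 dits.

Distribution A has the highest entropy.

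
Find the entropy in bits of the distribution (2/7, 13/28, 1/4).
1.5303 bits

Shannon entropy is H(X) = -Σ p(x) log p(x).

For P = (2/7, 13/28, 1/4):
H = -2/7 × log_2(2/7) -13/28 × log_2(13/28) -1/4 × log_2(1/4)
H = 1.5303 bits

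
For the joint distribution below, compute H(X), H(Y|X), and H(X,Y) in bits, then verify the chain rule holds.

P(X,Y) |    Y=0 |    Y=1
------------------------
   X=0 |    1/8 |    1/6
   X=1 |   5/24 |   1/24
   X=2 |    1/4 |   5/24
H(X,Y) = 2.4398, H(X) = 1.5343, H(Y|X) = 0.9055 (all in bits)

Chain rule: H(X,Y) = H(X) + H(Y|X)

Left side — joint entropy directly:
H(X,Y) = -Σ p(x,y) log p(x,y) = 2.4398 bits

Right side — compute H(Y|X) from the conditional distributions:
P(X) = (7/24, 1/4, 11/24), so H(X) = 1.5343 bits
H(Y|X) = Σ_x P(X=x) · H(Y|X=x):
  P(Y|X=0) = (3/7, 4/7), H(Y|X=0) = 0.9852, weight P(X=0) = 7/24
  P(Y|X=1) = (5/6, 1/6), H(Y|X=1) = 0.6500, weight P(X=1) = 1/4
  P(Y|X=2) = (6/11, 5/11), H(Y|X=2) = 0.9940, weight P(X=2) = 11/24
H(Y|X) = 0.9055 bits

H(X) + H(Y|X) = 1.5343 + 0.9055 = 2.4398 bits

Both sides equal 2.4398 bits. ✓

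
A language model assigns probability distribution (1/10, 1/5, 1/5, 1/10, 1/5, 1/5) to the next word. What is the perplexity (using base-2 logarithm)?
5.7435

Perplexity is 2^H (or exp(H) for natural log).

First, H = -Σ p log p = 2.5219 bits
Perplexity = 2^2.5219 = 5.7435

Interpretation: The model's uncertainty is equivalent to choosing uniformly among 5.7 options.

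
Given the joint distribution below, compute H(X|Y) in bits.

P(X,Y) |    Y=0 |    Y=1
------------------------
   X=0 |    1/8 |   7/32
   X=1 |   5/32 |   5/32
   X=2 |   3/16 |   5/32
1.5656 bits

Using the chain rule: H(X|Y) = H(X,Y) - H(Y)

First, compute H(X,Y) = 2.5628 bits

Marginal P(Y) = (15/32, 17/32)
H(Y) = 0.9972 bits

H(X|Y) = H(X,Y) - H(Y) = 2.5628 - 0.9972 = 1.5656 bits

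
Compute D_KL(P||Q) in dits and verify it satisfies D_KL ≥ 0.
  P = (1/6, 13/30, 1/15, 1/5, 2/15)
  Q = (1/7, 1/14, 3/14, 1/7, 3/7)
0.2782 dits

KL divergence satisfies the Gibbs inequality: D_KL(P||Q) ≥ 0 for all distributions P, Q.

D_KL(P||Q) = Σ p(x) log(p(x)/q(x))
Term by term:
  x=0: 1/6 × log_10[(1/6)/(1/7)] = 0.0112
  x=1: 13/30 × log_10[(13/30)/(1/14)] = 0.3393
  x=2: 1/15 × log_10[(1/15)/(3/14)] = -0.0338
  x=3: 1/5 × log_10[(1/5)/(1/7)] = 0.0292
  x=4: 2/15 × log_10[(2/15)/(3/7)] = -0.0676
D_KL(P||Q) = 0.2782 dits

D_KL(P||Q) = 0.2782 ≥ 0 ✓

This non-negativity is a fundamental property: relative entropy cannot be negative because it measures how different Q is from P.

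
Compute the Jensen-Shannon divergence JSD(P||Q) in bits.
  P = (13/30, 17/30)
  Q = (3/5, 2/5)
0.0202 bits

Jensen-Shannon divergence is:
JSD(P||Q) = 0.5 × D_KL(P||M) + 0.5 × D_KL(Q||M)
where M = 0.5 × (P + Q) is the mixture distribution.

M = 0.5 × (13/30, 17/30) + 0.5 × (3/5, 2/5) = (0.516667, 0.483333)

D_KL(P||M) = 0.0201 bits
D_KL(Q||M) = 0.0202 bits

JSD(P||Q) = 0.5 × 0.0201 + 0.5 × 0.0202 = 0.0202 bits

Unlike KL divergence, JSD is symmetric and bounded: 0 ≤ JSD ≤ log(2).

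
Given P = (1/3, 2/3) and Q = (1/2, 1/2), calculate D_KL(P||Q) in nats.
0.0566 nats

KL divergence: D_KL(P||Q) = Σ p(x) log(p(x)/q(x))

Computing term by term:
  x=0: 1/3 × log_e[(1/3)/(1/2)] = 1/3 × -0.4055 = -0.1352
  x=1: 2/3 × log_e[(2/3)/(1/2)] = 2/3 × 0.2877 = 0.1918

D_KL(P||Q) = 0.0566 nats

Note: KL divergence is always non-negative and equals 0 iff P = Q.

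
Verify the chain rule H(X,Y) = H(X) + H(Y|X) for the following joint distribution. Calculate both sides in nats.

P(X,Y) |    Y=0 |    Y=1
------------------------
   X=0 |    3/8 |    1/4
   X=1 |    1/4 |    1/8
H(X,Y) = 1.3209, H(X) = 0.6616, H(Y|X) = 0.6593 (all in nats)

Chain rule: H(X,Y) = H(X) + H(Y|X)

Left side — joint entropy directly:
H(X,Y) = -Σ p(x,y) log p(x,y) = 1.3209 nats

Right side — compute H(Y|X) from the conditional distributions:
P(X) = (5/8, 3/8), so H(X) = 0.6616 nats
H(Y|X) = Σ_x P(X=x) · H(Y|X=x):
  P(Y|X=0) = (3/5, 2/5), H(Y|X=0) = 0.6730, weight P(X=0) = 5/8
  P(Y|X=1) = (2/3, 1/3), H(Y|X=1) = 0.6365, weight P(X=1) = 3/8
H(Y|X) = 0.6593 nats

H(X) + H(Y|X) = 0.6616 + 0.6593 = 1.3209 nats

Both sides equal 1.3209 nats. ✓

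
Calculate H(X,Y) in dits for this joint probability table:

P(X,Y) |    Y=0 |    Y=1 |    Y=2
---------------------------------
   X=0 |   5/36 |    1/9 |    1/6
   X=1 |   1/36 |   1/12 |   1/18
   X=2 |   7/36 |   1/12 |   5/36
0.9050 dits

Joint entropy is H(X,Y) = -Σ_{x,y} p(x,y) log p(x,y).

Summing over all non-zero entries:
H(X,Y) = -[5/36·log_10(5/36) + 1/9·log_10(1/9) + 1/6·log_10(1/6) + 1/36·log_10(1/36) + 1/12·log_10(1/12) + 1/18·log_10(1/18) + 7/36·log_10(7/36) + 1/12·log_10(1/12) + 5/36·log_10(5/36)]
H(X,Y) = 0.9050 dits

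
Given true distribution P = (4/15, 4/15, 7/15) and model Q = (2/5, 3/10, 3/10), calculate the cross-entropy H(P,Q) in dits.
0.4896 dits

Cross-entropy: H(P,Q) = -Σ p(x) log q(x)

Alternatively: H(P,Q) = H(P) + D_KL(P||Q)
H(P) = 0.4606 dits
D_KL(P||Q) = 0.0289 dits

H(P,Q) = 0.4606 + 0.0289 = 0.4896 dits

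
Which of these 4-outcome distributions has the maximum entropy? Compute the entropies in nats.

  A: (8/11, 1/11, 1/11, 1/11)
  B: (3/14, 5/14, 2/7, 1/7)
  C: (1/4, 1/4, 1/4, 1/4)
C

For a discrete distribution over n outcomes, entropy is maximized by the uniform distribution.

Computing entropies:
H(A) = 0.8856 nats
H(B) = 1.3337 nats
H(C) = 1.3863 nats

The uniform distribution (where all probabilities equal 1/4) achieves the maximum entropy of log_e(4) = 1.3863 nats.

Distribution C has the highest entropy.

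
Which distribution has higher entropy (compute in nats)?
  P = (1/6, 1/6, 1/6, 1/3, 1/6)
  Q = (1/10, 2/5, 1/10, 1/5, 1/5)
P

Computing entropies in nats:
H(P) = 1.5607
H(Q) = 1.4708

Distribution P has higher entropy.

Intuition: The distribution closer to uniform (more spread out) has higher entropy.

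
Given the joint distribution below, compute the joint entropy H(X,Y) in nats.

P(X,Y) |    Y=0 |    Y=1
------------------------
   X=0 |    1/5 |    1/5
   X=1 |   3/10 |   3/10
1.3662 nats

Joint entropy is H(X,Y) = -Σ_{x,y} p(x,y) log p(x,y).

Summing over all non-zero entries:
H(X,Y) = -[1/5·log_e(1/5) + 1/5·log_e(1/5) + 3/10·log_e(3/10) + 3/10·log_e(3/10)]
H(X,Y) = 1.3662 nats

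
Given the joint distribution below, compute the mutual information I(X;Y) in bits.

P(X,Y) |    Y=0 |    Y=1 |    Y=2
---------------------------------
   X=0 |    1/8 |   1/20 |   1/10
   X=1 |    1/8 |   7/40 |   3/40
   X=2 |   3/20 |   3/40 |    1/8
0.0594 bits

Mutual information: I(X;Y) = H(X) + H(Y) - H(X,Y)

Marginals:
P(X) = (11/40, 3/8, 7/20), H(X) = 1.5729 bits
P(Y) = (2/5, 3/10, 3/10), H(Y) = 1.5710 bits

Joint entropy: H(X,Y) = 3.0844 bits

I(X;Y) = 1.5729 + 1.5710 - 3.0844 = 0.0594 bits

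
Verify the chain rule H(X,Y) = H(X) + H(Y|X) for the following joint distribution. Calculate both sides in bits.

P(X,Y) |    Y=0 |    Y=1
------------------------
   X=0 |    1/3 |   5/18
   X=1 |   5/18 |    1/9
H(X,Y) = 1.9072, H(X) = 0.9641, H(Y|X) = 0.9431 (all in bits)

Chain rule: H(X,Y) = H(X) + H(Y|X)

Left side — joint entropy directly:
H(X,Y) = -Σ p(x,y) log p(x,y) = 1.9072 bits

Right side — compute H(Y|X) from the conditional distributions:
P(X) = (11/18, 7/18), so H(X) = 0.9641 bits
H(Y|X) = Σ_x P(X=x) · H(Y|X=x):
  P(Y|X=0) = (6/11, 5/11), H(Y|X=0) = 0.9940, weight P(X=0) = 11/18
  P(Y|X=1) = (5/7, 2/7), H(Y|X=1) = 0.8631, weight P(X=1) = 7/18
H(Y|X) = 0.9431 bits

H(X) + H(Y|X) = 0.9641 + 0.9431 = 1.9072 bits

Both sides equal 1.9072 bits. ✓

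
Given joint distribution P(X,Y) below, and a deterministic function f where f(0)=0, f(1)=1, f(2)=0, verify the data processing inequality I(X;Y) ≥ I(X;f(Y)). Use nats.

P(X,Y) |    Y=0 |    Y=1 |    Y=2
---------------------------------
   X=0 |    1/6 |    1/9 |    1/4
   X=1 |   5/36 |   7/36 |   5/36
I(X;Y) = 0.0273, I(X;f(Y)) = 0.0239, inequality holds: 0.0273 ≥ 0.0239

Data Processing Inequality: For any Markov chain X → Y → Z, we have I(X;Y) ≥ I(X;Z).

Here Z = f(Y) is a deterministic function of Y, forming X → Y → Z.

Original I(X;Y) = 0.0273 nats

After applying f:
P(X,Z) where Z=f(Y):
- P(X,Z=0) = P(X,Y=0) + P(X,Y=2)
- P(X,Z=1) = P(X,Y=1)

I(X;Z) = I(X;f(Y)) = 0.0239 nats

Verification: 0.0273 ≥ 0.0239 ✓

Information cannot be created by processing; the function f can only lose information about X.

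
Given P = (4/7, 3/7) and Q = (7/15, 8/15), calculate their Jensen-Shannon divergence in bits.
0.0079 bits

Jensen-Shannon divergence is:
JSD(P||Q) = 0.5 × D_KL(P||M) + 0.5 × D_KL(Q||M)
where M = 0.5 × (P + Q) is the mixture distribution.

M = 0.5 × (4/7, 3/7) + 0.5 × (7/15, 8/15) = (0.519048, 0.480952)

D_KL(P||M) = 0.0080 bits
D_KL(Q||M) = 0.0079 bits

JSD(P||Q) = 0.5 × 0.0080 + 0.5 × 0.0079 = 0.0079 bits

Unlike KL divergence, JSD is symmetric and bounded: 0 ≤ JSD ≤ log(2).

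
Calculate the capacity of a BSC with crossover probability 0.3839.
0.0393 bits

For a binary symmetric channel (BSC) with error probability p:
Capacity C = 1 - H(p) bits per symbol

where H(p) = -p log₂(p) - (1-p) log₂(1-p) is the binary entropy function.

H(0.3839) = 0.9607 bits
C = 1 - 0.9607 = 0.0393 bits per symbol

This means we can reliably transmit up to 0.0393 bits of information per channel use.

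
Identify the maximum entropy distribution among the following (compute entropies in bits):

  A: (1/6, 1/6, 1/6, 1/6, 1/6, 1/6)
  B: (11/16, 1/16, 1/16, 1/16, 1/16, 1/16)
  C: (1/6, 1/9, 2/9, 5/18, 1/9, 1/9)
A

For a discrete distribution over n outcomes, entropy is maximized by the uniform distribution.

Computing entropies:
H(A) = 2.5850 bits
H(B) = 1.6216 bits
H(C) = 2.4830 bits

The uniform distribution (where all probabilities equal 1/6) achieves the maximum entropy of log_2(6) = 2.5850 bits.

Distribution A has the highest entropy.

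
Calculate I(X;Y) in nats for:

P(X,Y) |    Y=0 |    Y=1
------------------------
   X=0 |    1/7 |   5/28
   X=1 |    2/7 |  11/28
0.0002 nats

Mutual information: I(X;Y) = H(X) + H(Y) - H(X,Y)

Marginals:
P(X) = (9/28, 19/28), H(X) = 0.6279 nats
P(Y) = (3/7, 4/7), H(Y) = 0.6829 nats

Joint entropy: H(X,Y) = 1.3106 nats

I(X;Y) = 0.6279 + 0.6829 - 1.3106 = 0.0002 nats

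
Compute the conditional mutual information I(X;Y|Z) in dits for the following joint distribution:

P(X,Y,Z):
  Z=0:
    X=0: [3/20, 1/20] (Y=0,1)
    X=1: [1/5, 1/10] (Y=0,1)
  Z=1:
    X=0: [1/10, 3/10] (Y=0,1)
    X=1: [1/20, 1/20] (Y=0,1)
0.0057 dits

Conditional mutual information: I(X;Y|Z) = H(X|Z) + H(Y|Z) - H(X,Y|Z)

H(Z) = 0.3010
H(X,Z) = 0.5558 → H(X|Z) = 0.2548
H(Y,Z) = 0.5663 → H(Y|Z) = 0.2653
H(X,Y,Z) = 0.8154 → H(X,Y|Z) = 0.5144

I(X;Y|Z) = 0.2548 + 0.2653 - 0.5144 = 0.0057 dits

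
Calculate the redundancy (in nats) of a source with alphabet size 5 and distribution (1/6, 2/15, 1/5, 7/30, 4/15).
0.0282 nats

Redundancy measures how far a source is from maximum entropy:
R = H_max - H(X)

Maximum entropy for 5 symbols: H_max = log_e(5) = 1.6094 nats
Actual entropy: H(X) = 1.5812 nats
Redundancy: R = 1.6094 - 1.5812 = 0.0282 nats

This redundancy represents potential for compression: the source could be compressed by 0.0282 nats per symbol.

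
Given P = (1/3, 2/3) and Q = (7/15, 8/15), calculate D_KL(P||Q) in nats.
0.0366 nats

KL divergence: D_KL(P||Q) = Σ p(x) log(p(x)/q(x))

Computing term by term:
  x=0: 1/3 × log_e[(1/3)/(7/15)] = 1/3 × -0.3365 = -0.1122
  x=1: 2/3 × log_e[(2/3)/(8/15)] = 2/3 × 0.2231 = 0.1488

D_KL(P||Q) = 0.0366 nats

Note: KL divergence is always non-negative and equals 0 iff P = Q.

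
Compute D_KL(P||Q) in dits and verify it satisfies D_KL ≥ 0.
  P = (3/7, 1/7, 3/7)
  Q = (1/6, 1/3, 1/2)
0.0945 dits

KL divergence satisfies the Gibbs inequality: D_KL(P||Q) ≥ 0 for all distributions P, Q.

D_KL(P||Q) = Σ p(x) log(p(x)/q(x))
Term by term:
  x=0: 3/7 × log_10[(3/7)/(1/6)] = 0.1758
  x=1: 1/7 × log_10[(1/7)/(1/3)] = -0.0526
  x=2: 3/7 × log_10[(3/7)/(1/2)] = -0.0287
D_KL(P||Q) = 0.0945 dits

D_KL(P||Q) = 0.0945 ≥ 0 ✓

This non-negativity is a fundamental property: relative entropy cannot be negative because it measures how different Q is from P.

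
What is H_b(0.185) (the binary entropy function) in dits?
0.2080 dits

The binary entropy function is:
H(p) = -p log(p) - (1-p) log(1-p)

H(0.185) = -0.185 × log_10(0.185) - 0.815 × log_10(0.815)
H(0.185) = 0.2080 dits

Note: Binary entropy is maximized at p=0.5 (H=1 bit) and minimized at p=0 or p=1 (H=0).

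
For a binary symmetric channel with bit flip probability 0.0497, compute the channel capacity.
0.7149 bits

For a binary symmetric channel (BSC) with error probability p:
Capacity C = 1 - H(p) bits per symbol

where H(p) = -p log₂(p) - (1-p) log₂(1-p) is the binary entropy function.

H(0.0497) = 0.2851 bits
C = 1 - 0.2851 = 0.7149 bits per symbol

This means we can reliably transmit up to 0.7149 bits of information per channel use.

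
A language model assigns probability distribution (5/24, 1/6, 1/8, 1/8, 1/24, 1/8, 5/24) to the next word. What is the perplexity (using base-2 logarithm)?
6.4522

Perplexity is 2^H (or exp(H) for natural log).

First, H = -Σ p log p = 2.6898 bits
Perplexity = 2^2.6898 = 6.4522

Interpretation: The model's uncertainty is equivalent to choosing uniformly among 6.5 options.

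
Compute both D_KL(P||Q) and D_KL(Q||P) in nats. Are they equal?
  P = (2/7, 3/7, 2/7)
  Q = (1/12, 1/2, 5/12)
D_KL(P||Q) = 0.1782, D_KL(Q||P) = 0.1316

KL divergence is not symmetric: D_KL(P||Q) ≠ D_KL(Q||P) in general.

D_KL(P||Q) = 0.1782 nats
D_KL(Q||P) = 0.1316 nats

No, they are not equal!

This asymmetry is why KL divergence is not a true distance metric.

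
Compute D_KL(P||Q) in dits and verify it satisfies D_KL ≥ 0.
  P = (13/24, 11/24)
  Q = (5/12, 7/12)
0.0137 dits

KL divergence satisfies the Gibbs inequality: D_KL(P||Q) ≥ 0 for all distributions P, Q.

D_KL(P||Q) = Σ p(x) log(p(x)/q(x))
Term by term:
  x=0: 13/24 × log_10[(13/24)/(5/12)] = 0.0617
  x=1: 11/24 × log_10[(11/24)/(7/12)] = -0.0480
D_KL(P||Q) = 0.0137 dits

D_KL(P||Q) = 0.0137 ≥ 0 ✓

This non-negativity is a fundamental property: relative entropy cannot be negative because it measures how different Q is from P.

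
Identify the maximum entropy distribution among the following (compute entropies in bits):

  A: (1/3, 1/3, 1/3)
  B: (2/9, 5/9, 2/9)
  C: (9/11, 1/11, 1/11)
A

For a discrete distribution over n outcomes, entropy is maximized by the uniform distribution.

Computing entropies:
H(A) = 1.5850 bits
H(B) = 1.4355 bits
H(C) = 0.8659 bits

The uniform distribution (where all probabilities equal 1/3) achieves the maximum entropy of log_2(3) = 1.5850 bits.

Distribution A has the highest entropy.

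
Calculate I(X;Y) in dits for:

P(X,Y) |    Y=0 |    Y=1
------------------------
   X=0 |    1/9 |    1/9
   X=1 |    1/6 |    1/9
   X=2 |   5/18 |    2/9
0.0011 dits

Mutual information: I(X;Y) = H(X) + H(Y) - H(X,Y)

Marginals:
P(X) = (2/9, 5/18, 1/2), H(X) = 0.4502 dits
P(Y) = (5/9, 4/9), H(Y) = 0.2983 dits

Joint entropy: H(X,Y) = 0.7475 dits

I(X;Y) = 0.4502 + 0.2983 - 0.7475 = 0.0011 dits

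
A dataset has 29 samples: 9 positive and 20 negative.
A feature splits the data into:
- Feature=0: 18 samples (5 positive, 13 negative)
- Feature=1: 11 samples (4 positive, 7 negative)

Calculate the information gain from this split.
0.0058 bits

Information Gain = H(Y) - H(Y|Feature)

Before split:
P(positive) = 9/29 = 0.3103
H(Y) = 0.8936 bits

After split:
Feature=0: H = 0.8524 bits (weight = 18/29)
Feature=1: H = 0.9457 bits (weight = 11/29)
H(Y|Feature) = (18/29)×0.8524 + (11/29)×0.9457 = 0.8878 bits

Information Gain = 0.8936 - 0.8878 = 0.0058 bits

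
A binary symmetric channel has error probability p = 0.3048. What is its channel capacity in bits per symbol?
0.1129 bits

For a binary symmetric channel (BSC) with error probability p:
Capacity C = 1 - H(p) bits per symbol

where H(p) = -p log₂(p) - (1-p) log₂(1-p) is the binary entropy function.

H(0.3048) = 0.8871 bits
C = 1 - 0.8871 = 0.1129 bits per symbol

This means we can reliably transmit up to 0.1129 bits of information per channel use.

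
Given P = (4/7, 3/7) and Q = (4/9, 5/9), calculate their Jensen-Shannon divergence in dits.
0.0035 dits

Jensen-Shannon divergence is:
JSD(P||Q) = 0.5 × D_KL(P||M) + 0.5 × D_KL(Q||M)
where M = 0.5 × (P + Q) is the mixture distribution.

M = 0.5 × (4/7, 3/7) + 0.5 × (4/9, 5/9) = (0.507937, 0.492063)

D_KL(P||M) = 0.0035 dits
D_KL(Q||M) = 0.0035 dits

JSD(P||Q) = 0.5 × 0.0035 + 0.5 × 0.0035 = 0.0035 dits

Unlike KL divergence, JSD is symmetric and bounded: 0 ≤ JSD ≤ log(2).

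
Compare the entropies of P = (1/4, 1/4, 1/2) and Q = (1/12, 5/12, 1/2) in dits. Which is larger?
P

Computing entropies in dits:
H(P) = 0.4515
H(Q) = 0.3989

Distribution P has higher entropy.

Intuition: The distribution closer to uniform (more spread out) has higher entropy.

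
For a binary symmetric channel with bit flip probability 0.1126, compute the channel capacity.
0.4923 bits

For a binary symmetric channel (BSC) with error probability p:
Capacity C = 1 - H(p) bits per symbol

where H(p) = -p log₂(p) - (1-p) log₂(1-p) is the binary entropy function.

H(0.1126) = 0.5077 bits
C = 1 - 0.5077 = 0.4923 bits per symbol

This means we can reliably transmit up to 0.4923 bits of information per channel use.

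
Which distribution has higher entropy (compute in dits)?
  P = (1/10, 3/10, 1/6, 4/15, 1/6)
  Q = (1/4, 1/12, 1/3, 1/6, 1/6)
P

Computing entropies in dits:
H(P) = 0.6693
H(Q) = 0.6589

Distribution P has higher entropy.

Intuition: The distribution closer to uniform (more spread out) has higher entropy.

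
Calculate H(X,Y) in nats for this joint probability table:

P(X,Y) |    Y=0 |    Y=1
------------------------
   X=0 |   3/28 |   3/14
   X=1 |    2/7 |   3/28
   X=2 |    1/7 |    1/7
1.7226 nats

Joint entropy is H(X,Y) = -Σ_{x,y} p(x,y) log p(x,y).

Summing over all non-zero entries:
H(X,Y) = -[3/28·log_e(3/28) + 3/14·log_e(3/14) + 2/7·log_e(2/7) + 3/28·log_e(3/28) + 1/7·log_e(1/7) + 1/7·log_e(1/7)]
H(X,Y) = 1.7226 nats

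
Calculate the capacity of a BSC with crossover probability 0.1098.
0.5007 bits

For a binary symmetric channel (BSC) with error probability p:
Capacity C = 1 - H(p) bits per symbol

where H(p) = -p log₂(p) - (1-p) log₂(1-p) is the binary entropy function.

H(0.1098) = 0.4993 bits
C = 1 - 0.4993 = 0.5007 bits per symbol

This means we can reliably transmit up to 0.5007 bits of information per channel use.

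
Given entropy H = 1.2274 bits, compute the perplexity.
2.3414

Perplexity is 2^H (or exp(H) for natural log).

H = 1.2274 bits
Perplexity = 2^1.2274 = 2.3414

Interpretation: The model's uncertainty is equivalent to choosing uniformly among 2.3 options.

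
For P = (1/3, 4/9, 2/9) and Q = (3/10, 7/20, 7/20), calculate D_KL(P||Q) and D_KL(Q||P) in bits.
D_KL(P||Q) = 0.0582, D_KL(Q||P) = 0.0631

KL divergence is not symmetric: D_KL(P||Q) ≠ D_KL(Q||P) in general.

D_KL(P||Q) = 0.0582 bits
D_KL(Q||P) = 0.0631 bits

No, they are not equal!

This asymmetry is why KL divergence is not a true distance metric.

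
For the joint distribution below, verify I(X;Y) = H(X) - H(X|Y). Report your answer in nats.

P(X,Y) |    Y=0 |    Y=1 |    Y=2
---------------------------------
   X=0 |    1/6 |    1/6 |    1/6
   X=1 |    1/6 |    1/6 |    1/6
I(X;Y) = 0.0000 nats

Mutual information has multiple equivalent forms:
- I(X;Y) = H(X) - H(X|Y)
- I(X;Y) = H(Y) - H(Y|X)
- I(X;Y) = H(X) + H(Y) - H(X,Y)

Computing all quantities:
H(X) = 0.6931, H(Y) = 1.0986, H(X,Y) = 1.7918
H(X|Y) = 0.6931, H(Y|X) = 1.0986

Verification:
H(X) - H(X|Y) = 0.6931 - 0.6931 = 0.0000
H(Y) - H(Y|X) = 1.0986 - 1.0986 = 0.0000
H(X) + H(Y) - H(X,Y) = 0.6931 + 1.0986 - 1.7918 = 0.0000

All forms give I(X;Y) = 0.0000 nats. ✓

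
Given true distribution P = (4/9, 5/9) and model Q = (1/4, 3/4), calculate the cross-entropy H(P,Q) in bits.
1.1195 bits

Cross-entropy: H(P,Q) = -Σ p(x) log q(x)

Alternatively: H(P,Q) = H(P) + D_KL(P||Q)
H(P) = 0.9911 bits
D_KL(P||Q) = 0.1284 bits

H(P,Q) = 0.9911 + 0.1284 = 1.1195 bits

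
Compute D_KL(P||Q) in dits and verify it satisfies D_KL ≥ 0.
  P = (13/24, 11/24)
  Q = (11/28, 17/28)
0.0196 dits

KL divergence satisfies the Gibbs inequality: D_KL(P||Q) ≥ 0 for all distributions P, Q.

D_KL(P||Q) = Σ p(x) log(p(x)/q(x))
Term by term:
  x=0: 13/24 × log_10[(13/24)/(11/28)] = 0.0756
  x=1: 11/24 × log_10[(11/24)/(17/28)] = -0.0560
D_KL(P||Q) = 0.0196 dits

D_KL(P||Q) = 0.0196 ≥ 0 ✓

This non-negativity is a fundamental property: relative entropy cannot be negative because it measures how different Q is from P.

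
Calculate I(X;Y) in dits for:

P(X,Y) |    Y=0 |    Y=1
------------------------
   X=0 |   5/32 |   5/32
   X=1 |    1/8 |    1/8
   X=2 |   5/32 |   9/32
0.0045 dits

Mutual information: I(X;Y) = H(X) + H(Y) - H(X,Y)

Marginals:
P(X) = (5/16, 1/4, 7/16), H(X) = 0.4654 dits
P(Y) = (7/16, 9/16), H(Y) = 0.2976 dits

Joint entropy: H(X,Y) = 0.7586 dits

I(X;Y) = 0.4654 + 0.2976 - 0.7586 = 0.0045 dits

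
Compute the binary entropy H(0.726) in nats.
0.5872 nats

The binary entropy function is:
H(p) = -p log(p) - (1-p) log(1-p)

H(0.726) = -0.726 × log_e(0.726) - 0.274 × log_e(0.274)
H(0.726) = 0.5872 nats

Note: Binary entropy is maximized at p=0.5 (H=1 bit) and minimized at p=0 or p=1 (H=0).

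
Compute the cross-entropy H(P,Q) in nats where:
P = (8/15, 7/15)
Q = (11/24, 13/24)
0.7022 nats

Cross-entropy: H(P,Q) = -Σ p(x) log q(x)

Alternatively: H(P,Q) = H(P) + D_KL(P||Q)
H(P) = 0.6909 nats
D_KL(P||Q) = 0.0113 nats

H(P,Q) = 0.6909 + 0.0113 = 0.7022 nats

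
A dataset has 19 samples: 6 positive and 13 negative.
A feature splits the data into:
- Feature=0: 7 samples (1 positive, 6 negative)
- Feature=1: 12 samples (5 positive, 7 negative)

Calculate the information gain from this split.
0.0629 bits

Information Gain = H(Y) - H(Y|Feature)

Before split:
P(positive) = 6/19 = 0.3158
H(Y) = 0.8997 bits

After split:
Feature=0: H = 0.5917 bits (weight = 7/19)
Feature=1: H = 0.9799 bits (weight = 12/19)
H(Y|Feature) = (7/19)×0.5917 + (12/19)×0.9799 = 0.8368 bits

Information Gain = 0.8997 - 0.8368 = 0.0629 bits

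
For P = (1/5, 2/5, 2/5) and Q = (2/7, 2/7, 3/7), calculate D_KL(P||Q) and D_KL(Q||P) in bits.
D_KL(P||Q) = 0.0514, D_KL(Q||P) = 0.0510

KL divergence is not symmetric: D_KL(P||Q) ≠ D_KL(Q||P) in general.

D_KL(P||Q) = 0.0514 bits
D_KL(Q||P) = 0.0510 bits

No, they are not equal!

This asymmetry is why KL divergence is not a true distance metric.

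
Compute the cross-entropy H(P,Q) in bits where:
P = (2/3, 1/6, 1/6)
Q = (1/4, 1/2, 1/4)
1.8333 bits

Cross-entropy: H(P,Q) = -Σ p(x) log q(x)

Alternatively: H(P,Q) = H(P) + D_KL(P||Q)
H(P) = 1.2516 bits
D_KL(P||Q) = 0.5817 bits

H(P,Q) = 1.2516 + 0.5817 = 1.8333 bits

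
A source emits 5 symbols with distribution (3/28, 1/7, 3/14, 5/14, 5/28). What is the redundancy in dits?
0.0376 dits

Redundancy measures how far a source is from maximum entropy:
R = H_max - H(X)

Maximum entropy for 5 symbols: H_max = log_10(5) = 0.6990 dits
Actual entropy: H(X) = 0.6613 dits
Redundancy: R = 0.6990 - 0.6613 = 0.0376 dits

This redundancy represents potential for compression: the source could be compressed by 0.0376 dits per symbol.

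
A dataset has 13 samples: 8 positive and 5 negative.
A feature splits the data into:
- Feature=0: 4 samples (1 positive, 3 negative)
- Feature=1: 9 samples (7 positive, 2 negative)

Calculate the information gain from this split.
0.1825 bits

Information Gain = H(Y) - H(Y|Feature)

Before split:
P(positive) = 8/13 = 0.6154
H(Y) = 0.9612 bits

After split:
Feature=0: H = 0.8113 bits (weight = 4/13)
Feature=1: H = 0.7642 bits (weight = 9/13)
H(Y|Feature) = (4/13)×0.8113 + (9/13)×0.7642 = 0.7787 bits

Information Gain = 0.9612 - 0.7787 = 0.1825 bits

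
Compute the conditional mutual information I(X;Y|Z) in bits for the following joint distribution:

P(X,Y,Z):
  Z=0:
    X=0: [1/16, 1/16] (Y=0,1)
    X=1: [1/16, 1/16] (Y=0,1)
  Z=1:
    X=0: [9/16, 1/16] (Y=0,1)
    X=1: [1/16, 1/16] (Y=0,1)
0.0694 bits

Conditional mutual information: I(X;Y|Z) = H(X|Z) + H(Y|Z) - H(X,Y|Z)

H(Z) = 0.8113
H(X,Z) = 1.5488 → H(X|Z) = 0.7375
H(Y,Z) = 1.5488 → H(Y|Z) = 0.7375
H(X,Y,Z) = 2.2169 → H(X,Y|Z) = 1.4056

I(X;Y|Z) = 0.7375 + 0.7375 - 1.4056 = 0.0694 bits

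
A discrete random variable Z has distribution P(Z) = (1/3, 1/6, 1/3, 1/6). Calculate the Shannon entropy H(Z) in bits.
1.9183 bits

Shannon entropy is H(X) = -Σ p(x) log p(x).

For P = (1/3, 1/6, 1/3, 1/6):
H = -1/3 × log_2(1/3) -1/6 × log_2(1/6) -1/3 × log_2(1/3) -1/6 × log_2(1/6)
H = 1.9183 bits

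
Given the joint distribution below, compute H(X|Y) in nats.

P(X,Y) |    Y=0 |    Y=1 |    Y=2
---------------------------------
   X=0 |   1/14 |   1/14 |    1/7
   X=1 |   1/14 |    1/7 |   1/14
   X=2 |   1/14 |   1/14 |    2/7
1.0103 nats

Using the chain rule: H(X|Y) = H(X,Y) - H(Y)

First, compute H(X,Y) = 2.0449 nats

Marginal P(Y) = (3/14, 2/7, 1/2)
H(Y) = 1.0346 nats

H(X|Y) = H(X,Y) - H(Y) = 2.0449 - 1.0346 = 1.0103 nats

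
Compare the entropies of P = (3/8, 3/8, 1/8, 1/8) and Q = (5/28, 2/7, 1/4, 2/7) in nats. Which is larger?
Q

Computing entropies in nats:
H(P) = 1.2555
H(Q) = 1.3701

Distribution Q has higher entropy.

Intuition: The distribution closer to uniform (more spread out) has higher entropy.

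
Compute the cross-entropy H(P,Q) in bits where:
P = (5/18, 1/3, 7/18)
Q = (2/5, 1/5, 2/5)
1.6553 bits

Cross-entropy: H(P,Q) = -Σ p(x) log q(x)

Alternatively: H(P,Q) = H(P) + D_KL(P||Q)
H(P) = 1.5715 bits
D_KL(P||Q) = 0.0837 bits

H(P,Q) = 1.5715 + 0.0837 = 1.6553 bits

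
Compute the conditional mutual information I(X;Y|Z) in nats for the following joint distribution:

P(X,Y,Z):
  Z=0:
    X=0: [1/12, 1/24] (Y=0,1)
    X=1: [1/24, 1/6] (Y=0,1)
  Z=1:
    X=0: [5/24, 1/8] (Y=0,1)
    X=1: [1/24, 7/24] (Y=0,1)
0.1316 nats

Conditional mutual information: I(X;Y|Z) = H(X|Z) + H(Y|Z) - H(X,Y|Z)

H(Z) = 0.6365
H(X,Z) = 1.3191 → H(X|Z) = 0.6826
H(Y,Z) = 1.2981 → H(Y|Z) = 0.6616
H(X,Y,Z) = 1.8491 → H(X,Y|Z) = 1.2125

I(X;Y|Z) = 0.6826 + 0.6616 - 1.2125 = 0.1316 nats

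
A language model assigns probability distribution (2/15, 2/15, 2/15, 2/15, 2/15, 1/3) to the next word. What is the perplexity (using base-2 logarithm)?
5.5260

Perplexity is 2^H (or exp(H) for natural log).

First, H = -Σ p log p = 2.4662 bits
Perplexity = 2^2.4662 = 5.5260

Interpretation: The model's uncertainty is equivalent to choosing uniformly among 5.5 options.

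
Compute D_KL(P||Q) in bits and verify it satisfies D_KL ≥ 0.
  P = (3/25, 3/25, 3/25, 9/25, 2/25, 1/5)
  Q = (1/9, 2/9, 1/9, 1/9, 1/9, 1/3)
0.3452 bits

KL divergence satisfies the Gibbs inequality: D_KL(P||Q) ≥ 0 for all distributions P, Q.

D_KL(P||Q) = Σ p(x) log(p(x)/q(x))
Term by term:
  x=0: 3/25 × log_2[(3/25)/(1/9)] = 0.0133
  x=1: 3/25 × log_2[(3/25)/(2/9)] = -0.1067
  x=2: 3/25 × log_2[(3/25)/(1/9)] = 0.0133
  x=3: 9/25 × log_2[(9/25)/(1/9)] = 0.6106
  x=4: 2/25 × log_2[(2/25)/(1/9)] = -0.0379
  x=5: 1/5 × log_2[(1/5)/(1/3)] = -0.1474
D_KL(P||Q) = 0.3452 bits

D_KL(P||Q) = 0.3452 ≥ 0 ✓

This non-negativity is a fundamental property: relative entropy cannot be negative because it measures how different Q is from P.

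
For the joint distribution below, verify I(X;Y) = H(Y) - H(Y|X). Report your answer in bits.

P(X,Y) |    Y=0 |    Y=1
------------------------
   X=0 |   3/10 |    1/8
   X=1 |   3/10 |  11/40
I(X;Y) = 0.0253 bits

Mutual information has multiple equivalent forms:
- I(X;Y) = H(X) - H(X|Y)
- I(X;Y) = H(Y) - H(Y|X)
- I(X;Y) = H(X) + H(Y) - H(X,Y)

Computing all quantities:
H(X) = 0.9837, H(Y) = 0.9710, H(X,Y) = 1.9294
H(X|Y) = 0.9584, H(Y|X) = 0.9457

Verification:
H(X) - H(X|Y) = 0.9837 - 0.9584 = 0.0253
H(Y) - H(Y|X) = 0.9710 - 0.9457 = 0.0253
H(X) + H(Y) - H(X,Y) = 0.9837 + 0.9710 - 1.9294 = 0.0253

All forms give I(X;Y) = 0.0253 bits. ✓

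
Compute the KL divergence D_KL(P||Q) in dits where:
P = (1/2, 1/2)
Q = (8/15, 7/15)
0.0010 dits

KL divergence: D_KL(P||Q) = Σ p(x) log(p(x)/q(x))

Computing term by term:
  x=0: 1/2 × log_10[(1/2)/(8/15)] = 1/2 × -0.0280 = -0.0140
  x=1: 1/2 × log_10[(1/2)/(7/15)] = 1/2 × 0.0300 = 0.0150

D_KL(P||Q) = 0.0010 dits

Note: KL divergence is always non-negative and equals 0 iff P = Q.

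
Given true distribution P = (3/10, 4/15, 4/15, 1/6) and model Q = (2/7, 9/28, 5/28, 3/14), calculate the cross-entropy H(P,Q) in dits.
0.6057 dits

Cross-entropy: H(P,Q) = -Σ p(x) log q(x)

Alternatively: H(P,Q) = H(P) + D_KL(P||Q)
H(P) = 0.5927 dits
D_KL(P||Q) = 0.0130 dits

H(P,Q) = 0.5927 + 0.0130 = 0.6057 dits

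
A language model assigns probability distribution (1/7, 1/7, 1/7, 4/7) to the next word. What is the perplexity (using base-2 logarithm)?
3.1700

Perplexity is 2^H (or exp(H) for natural log).

First, H = -Σ p log p = 1.6645 bits
Perplexity = 2^1.6645 = 3.1700

Interpretation: The model's uncertainty is equivalent to choosing uniformly among 3.2 options.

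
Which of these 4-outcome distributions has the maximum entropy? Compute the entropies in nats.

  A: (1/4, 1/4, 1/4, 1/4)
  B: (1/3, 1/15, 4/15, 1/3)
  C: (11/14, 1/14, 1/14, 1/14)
A

For a discrete distribution over n outcomes, entropy is maximized by the uniform distribution.

Computing entropies:
H(A) = 1.3863 nats
H(B) = 1.2654 nats
H(C) = 0.7550 nats

The uniform distribution (where all probabilities equal 1/4) achieves the maximum entropy of log_e(4) = 1.3863 nats.

Distribution A has the highest entropy.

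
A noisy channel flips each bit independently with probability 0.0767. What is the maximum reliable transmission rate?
0.6096 bits

For a binary symmetric channel (BSC) with error probability p:
Capacity C = 1 - H(p) bits per symbol

where H(p) = -p log₂(p) - (1-p) log₂(1-p) is the binary entropy function.

H(0.0767) = 0.3904 bits
C = 1 - 0.3904 = 0.6096 bits per symbol

This means we can reliably transmit up to 0.6096 bits of information per channel use.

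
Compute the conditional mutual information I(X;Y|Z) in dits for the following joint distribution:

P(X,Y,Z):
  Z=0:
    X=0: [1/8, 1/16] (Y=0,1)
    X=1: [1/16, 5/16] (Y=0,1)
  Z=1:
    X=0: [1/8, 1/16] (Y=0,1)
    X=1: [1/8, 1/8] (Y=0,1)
0.0330 dits

Conditional mutual information: I(X;Y|Z) = H(X|Z) + H(Y|Z) - H(X,Y|Z)

H(Z) = 0.2976
H(X,Z) = 0.5829 → H(X|Z) = 0.2852
H(Y,Z) = 0.5829 → H(Y|Z) = 0.2852
H(X,Y,Z) = 0.8352 → H(X,Y|Z) = 0.5375

I(X;Y|Z) = 0.2852 + 0.2852 - 0.5375 = 0.0330 dits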